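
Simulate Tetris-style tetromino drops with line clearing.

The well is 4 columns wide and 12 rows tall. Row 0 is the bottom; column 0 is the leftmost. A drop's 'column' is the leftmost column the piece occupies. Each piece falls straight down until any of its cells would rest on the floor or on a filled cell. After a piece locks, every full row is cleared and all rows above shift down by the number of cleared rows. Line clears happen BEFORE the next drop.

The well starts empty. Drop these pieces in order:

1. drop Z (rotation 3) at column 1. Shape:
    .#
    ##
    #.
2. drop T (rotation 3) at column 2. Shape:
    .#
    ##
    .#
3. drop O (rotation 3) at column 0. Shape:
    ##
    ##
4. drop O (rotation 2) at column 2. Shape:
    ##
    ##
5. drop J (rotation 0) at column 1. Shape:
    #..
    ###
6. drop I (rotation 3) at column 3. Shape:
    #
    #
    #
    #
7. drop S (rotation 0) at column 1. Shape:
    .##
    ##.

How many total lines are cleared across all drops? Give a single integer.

Answer: 2

Derivation:
Drop 1: Z rot3 at col 1 lands with bottom-row=0; cleared 0 line(s) (total 0); column heights now [0 2 3 0], max=3
Drop 2: T rot3 at col 2 lands with bottom-row=2; cleared 0 line(s) (total 0); column heights now [0 2 4 5], max=5
Drop 3: O rot3 at col 0 lands with bottom-row=2; cleared 2 line(s) (total 2); column heights now [0 2 2 3], max=3
Drop 4: O rot2 at col 2 lands with bottom-row=3; cleared 0 line(s) (total 2); column heights now [0 2 5 5], max=5
Drop 5: J rot0 at col 1 lands with bottom-row=5; cleared 0 line(s) (total 2); column heights now [0 7 6 6], max=7
Drop 6: I rot3 at col 3 lands with bottom-row=6; cleared 0 line(s) (total 2); column heights now [0 7 6 10], max=10
Drop 7: S rot0 at col 1 lands with bottom-row=9; cleared 0 line(s) (total 2); column heights now [0 10 11 11], max=11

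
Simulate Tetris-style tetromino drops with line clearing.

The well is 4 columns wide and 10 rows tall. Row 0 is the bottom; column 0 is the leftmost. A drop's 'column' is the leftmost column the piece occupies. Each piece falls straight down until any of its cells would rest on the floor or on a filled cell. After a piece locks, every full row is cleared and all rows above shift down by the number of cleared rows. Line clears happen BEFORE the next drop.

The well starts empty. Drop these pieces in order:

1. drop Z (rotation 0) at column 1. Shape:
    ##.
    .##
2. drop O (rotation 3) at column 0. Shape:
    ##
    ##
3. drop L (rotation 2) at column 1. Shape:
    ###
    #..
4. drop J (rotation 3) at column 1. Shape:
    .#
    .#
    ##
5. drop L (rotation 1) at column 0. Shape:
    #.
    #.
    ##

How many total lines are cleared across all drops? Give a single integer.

Drop 1: Z rot0 at col 1 lands with bottom-row=0; cleared 0 line(s) (total 0); column heights now [0 2 2 1], max=2
Drop 2: O rot3 at col 0 lands with bottom-row=2; cleared 0 line(s) (total 0); column heights now [4 4 2 1], max=4
Drop 3: L rot2 at col 1 lands with bottom-row=4; cleared 0 line(s) (total 0); column heights now [4 6 6 6], max=6
Drop 4: J rot3 at col 1 lands with bottom-row=6; cleared 0 line(s) (total 0); column heights now [4 7 9 6], max=9
Drop 5: L rot1 at col 0 lands with bottom-row=7; cleared 0 line(s) (total 0); column heights now [10 8 9 6], max=10

Answer: 0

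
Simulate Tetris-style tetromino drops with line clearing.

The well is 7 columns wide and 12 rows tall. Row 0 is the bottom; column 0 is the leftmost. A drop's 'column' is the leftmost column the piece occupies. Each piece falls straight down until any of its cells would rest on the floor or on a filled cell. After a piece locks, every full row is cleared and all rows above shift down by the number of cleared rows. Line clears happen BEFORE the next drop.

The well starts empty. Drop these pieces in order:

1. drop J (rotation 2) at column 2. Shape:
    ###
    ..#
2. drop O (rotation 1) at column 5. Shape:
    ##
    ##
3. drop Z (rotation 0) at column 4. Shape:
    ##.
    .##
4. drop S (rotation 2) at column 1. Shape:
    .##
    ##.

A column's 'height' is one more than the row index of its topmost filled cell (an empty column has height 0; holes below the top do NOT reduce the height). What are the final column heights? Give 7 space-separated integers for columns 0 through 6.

Drop 1: J rot2 at col 2 lands with bottom-row=0; cleared 0 line(s) (total 0); column heights now [0 0 2 2 2 0 0], max=2
Drop 2: O rot1 at col 5 lands with bottom-row=0; cleared 0 line(s) (total 0); column heights now [0 0 2 2 2 2 2], max=2
Drop 3: Z rot0 at col 4 lands with bottom-row=2; cleared 0 line(s) (total 0); column heights now [0 0 2 2 4 4 3], max=4
Drop 4: S rot2 at col 1 lands with bottom-row=2; cleared 0 line(s) (total 0); column heights now [0 3 4 4 4 4 3], max=4

Answer: 0 3 4 4 4 4 3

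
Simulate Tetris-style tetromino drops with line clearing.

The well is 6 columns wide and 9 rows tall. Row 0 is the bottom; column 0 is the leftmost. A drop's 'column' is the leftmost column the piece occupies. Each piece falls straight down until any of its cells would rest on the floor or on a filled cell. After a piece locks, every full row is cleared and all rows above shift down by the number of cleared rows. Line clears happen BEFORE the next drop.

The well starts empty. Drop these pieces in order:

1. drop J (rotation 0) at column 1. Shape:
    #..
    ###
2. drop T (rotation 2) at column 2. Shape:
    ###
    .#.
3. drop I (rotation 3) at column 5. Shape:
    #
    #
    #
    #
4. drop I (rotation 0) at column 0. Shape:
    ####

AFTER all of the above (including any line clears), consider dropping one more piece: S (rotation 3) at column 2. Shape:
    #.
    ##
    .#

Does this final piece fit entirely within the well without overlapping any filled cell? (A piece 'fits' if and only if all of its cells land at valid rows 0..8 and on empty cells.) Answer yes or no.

Drop 1: J rot0 at col 1 lands with bottom-row=0; cleared 0 line(s) (total 0); column heights now [0 2 1 1 0 0], max=2
Drop 2: T rot2 at col 2 lands with bottom-row=1; cleared 0 line(s) (total 0); column heights now [0 2 3 3 3 0], max=3
Drop 3: I rot3 at col 5 lands with bottom-row=0; cleared 0 line(s) (total 0); column heights now [0 2 3 3 3 4], max=4
Drop 4: I rot0 at col 0 lands with bottom-row=3; cleared 0 line(s) (total 0); column heights now [4 4 4 4 3 4], max=4
Test piece S rot3 at col 2 (width 2): heights before test = [4 4 4 4 3 4]; fits = True

Answer: yes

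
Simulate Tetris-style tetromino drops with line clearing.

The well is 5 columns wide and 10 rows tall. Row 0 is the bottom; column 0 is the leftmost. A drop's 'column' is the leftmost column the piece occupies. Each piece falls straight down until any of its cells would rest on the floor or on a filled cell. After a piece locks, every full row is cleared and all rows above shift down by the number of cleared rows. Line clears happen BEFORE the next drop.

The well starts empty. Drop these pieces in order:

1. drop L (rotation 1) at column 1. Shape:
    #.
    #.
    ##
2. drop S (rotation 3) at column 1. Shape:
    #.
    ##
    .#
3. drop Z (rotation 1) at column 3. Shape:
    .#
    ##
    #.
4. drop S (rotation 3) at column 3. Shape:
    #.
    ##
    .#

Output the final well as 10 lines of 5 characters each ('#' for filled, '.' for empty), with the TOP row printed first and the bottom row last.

Answer: .....
.....
.....
.....
...#.
.#.##
.##.#
.##.#
.#.##
.###.

Derivation:
Drop 1: L rot1 at col 1 lands with bottom-row=0; cleared 0 line(s) (total 0); column heights now [0 3 1 0 0], max=3
Drop 2: S rot3 at col 1 lands with bottom-row=2; cleared 0 line(s) (total 0); column heights now [0 5 4 0 0], max=5
Drop 3: Z rot1 at col 3 lands with bottom-row=0; cleared 0 line(s) (total 0); column heights now [0 5 4 2 3], max=5
Drop 4: S rot3 at col 3 lands with bottom-row=3; cleared 0 line(s) (total 0); column heights now [0 5 4 6 5], max=6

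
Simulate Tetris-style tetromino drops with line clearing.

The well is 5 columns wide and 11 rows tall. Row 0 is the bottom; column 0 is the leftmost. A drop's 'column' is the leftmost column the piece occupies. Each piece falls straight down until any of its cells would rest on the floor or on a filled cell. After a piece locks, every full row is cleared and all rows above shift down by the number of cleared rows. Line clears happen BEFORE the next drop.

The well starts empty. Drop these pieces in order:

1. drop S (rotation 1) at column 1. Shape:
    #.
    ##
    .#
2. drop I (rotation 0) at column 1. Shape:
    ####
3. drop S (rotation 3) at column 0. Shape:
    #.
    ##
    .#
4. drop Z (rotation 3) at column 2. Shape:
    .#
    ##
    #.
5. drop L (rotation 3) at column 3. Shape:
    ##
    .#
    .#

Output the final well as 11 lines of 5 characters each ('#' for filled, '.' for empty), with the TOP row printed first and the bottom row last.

Drop 1: S rot1 at col 1 lands with bottom-row=0; cleared 0 line(s) (total 0); column heights now [0 3 2 0 0], max=3
Drop 2: I rot0 at col 1 lands with bottom-row=3; cleared 0 line(s) (total 0); column heights now [0 4 4 4 4], max=4
Drop 3: S rot3 at col 0 lands with bottom-row=4; cleared 0 line(s) (total 0); column heights now [7 6 4 4 4], max=7
Drop 4: Z rot3 at col 2 lands with bottom-row=4; cleared 0 line(s) (total 0); column heights now [7 6 6 7 4], max=7
Drop 5: L rot3 at col 3 lands with bottom-row=5; cleared 1 line(s) (total 1); column heights now [6 5 5 7 7], max=7

Answer: .....
.....
.....
.....
...##
#..##
.##..
.####
.#...
.##..
..#..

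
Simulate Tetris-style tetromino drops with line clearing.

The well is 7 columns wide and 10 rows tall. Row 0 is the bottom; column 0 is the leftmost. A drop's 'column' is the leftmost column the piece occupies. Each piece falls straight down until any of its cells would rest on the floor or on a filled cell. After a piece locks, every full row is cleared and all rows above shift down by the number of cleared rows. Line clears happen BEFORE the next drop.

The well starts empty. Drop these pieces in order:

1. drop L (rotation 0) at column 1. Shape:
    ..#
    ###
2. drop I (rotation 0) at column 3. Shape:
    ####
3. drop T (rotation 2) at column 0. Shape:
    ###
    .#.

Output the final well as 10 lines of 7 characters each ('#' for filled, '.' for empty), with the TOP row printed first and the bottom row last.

Drop 1: L rot0 at col 1 lands with bottom-row=0; cleared 0 line(s) (total 0); column heights now [0 1 1 2 0 0 0], max=2
Drop 2: I rot0 at col 3 lands with bottom-row=2; cleared 0 line(s) (total 0); column heights now [0 1 1 3 3 3 3], max=3
Drop 3: T rot2 at col 0 lands with bottom-row=1; cleared 1 line(s) (total 1); column heights now [0 2 1 2 0 0 0], max=2

Answer: .......
.......
.......
.......
.......
.......
.......
.......
.#.#...
.###...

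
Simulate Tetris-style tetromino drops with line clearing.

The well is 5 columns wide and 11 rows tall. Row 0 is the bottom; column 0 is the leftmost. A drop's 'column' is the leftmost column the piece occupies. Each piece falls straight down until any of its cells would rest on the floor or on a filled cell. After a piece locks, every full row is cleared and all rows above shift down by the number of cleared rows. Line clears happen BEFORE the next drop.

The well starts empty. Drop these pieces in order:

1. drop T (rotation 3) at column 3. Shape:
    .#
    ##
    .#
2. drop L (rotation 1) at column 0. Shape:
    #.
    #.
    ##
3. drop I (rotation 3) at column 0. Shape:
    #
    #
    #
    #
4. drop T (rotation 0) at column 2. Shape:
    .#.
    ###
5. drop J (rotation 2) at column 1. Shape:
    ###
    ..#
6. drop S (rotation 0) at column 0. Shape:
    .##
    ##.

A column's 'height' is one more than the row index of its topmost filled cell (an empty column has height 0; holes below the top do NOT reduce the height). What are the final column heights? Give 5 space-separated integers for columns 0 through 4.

Drop 1: T rot3 at col 3 lands with bottom-row=0; cleared 0 line(s) (total 0); column heights now [0 0 0 2 3], max=3
Drop 2: L rot1 at col 0 lands with bottom-row=0; cleared 0 line(s) (total 0); column heights now [3 1 0 2 3], max=3
Drop 3: I rot3 at col 0 lands with bottom-row=3; cleared 0 line(s) (total 0); column heights now [7 1 0 2 3], max=7
Drop 4: T rot0 at col 2 lands with bottom-row=3; cleared 0 line(s) (total 0); column heights now [7 1 4 5 4], max=7
Drop 5: J rot2 at col 1 lands with bottom-row=5; cleared 0 line(s) (total 0); column heights now [7 7 7 7 4], max=7
Drop 6: S rot0 at col 0 lands with bottom-row=7; cleared 0 line(s) (total 0); column heights now [8 9 9 7 4], max=9

Answer: 8 9 9 7 4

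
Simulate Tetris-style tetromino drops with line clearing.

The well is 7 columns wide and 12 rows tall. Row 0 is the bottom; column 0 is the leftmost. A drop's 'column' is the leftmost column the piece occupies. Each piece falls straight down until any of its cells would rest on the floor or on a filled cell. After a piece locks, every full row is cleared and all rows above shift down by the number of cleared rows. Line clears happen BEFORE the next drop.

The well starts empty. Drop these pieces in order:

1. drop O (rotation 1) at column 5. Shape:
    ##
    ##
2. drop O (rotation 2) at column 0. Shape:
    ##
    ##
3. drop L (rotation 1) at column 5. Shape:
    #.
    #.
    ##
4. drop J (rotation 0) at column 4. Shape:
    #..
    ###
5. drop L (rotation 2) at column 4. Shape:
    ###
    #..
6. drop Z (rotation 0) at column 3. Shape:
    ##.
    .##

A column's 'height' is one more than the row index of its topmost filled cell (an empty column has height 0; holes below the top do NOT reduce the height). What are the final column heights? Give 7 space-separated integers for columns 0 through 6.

Answer: 2 2 0 11 11 10 9

Derivation:
Drop 1: O rot1 at col 5 lands with bottom-row=0; cleared 0 line(s) (total 0); column heights now [0 0 0 0 0 2 2], max=2
Drop 2: O rot2 at col 0 lands with bottom-row=0; cleared 0 line(s) (total 0); column heights now [2 2 0 0 0 2 2], max=2
Drop 3: L rot1 at col 5 lands with bottom-row=2; cleared 0 line(s) (total 0); column heights now [2 2 0 0 0 5 3], max=5
Drop 4: J rot0 at col 4 lands with bottom-row=5; cleared 0 line(s) (total 0); column heights now [2 2 0 0 7 6 6], max=7
Drop 5: L rot2 at col 4 lands with bottom-row=7; cleared 0 line(s) (total 0); column heights now [2 2 0 0 9 9 9], max=9
Drop 6: Z rot0 at col 3 lands with bottom-row=9; cleared 0 line(s) (total 0); column heights now [2 2 0 11 11 10 9], max=11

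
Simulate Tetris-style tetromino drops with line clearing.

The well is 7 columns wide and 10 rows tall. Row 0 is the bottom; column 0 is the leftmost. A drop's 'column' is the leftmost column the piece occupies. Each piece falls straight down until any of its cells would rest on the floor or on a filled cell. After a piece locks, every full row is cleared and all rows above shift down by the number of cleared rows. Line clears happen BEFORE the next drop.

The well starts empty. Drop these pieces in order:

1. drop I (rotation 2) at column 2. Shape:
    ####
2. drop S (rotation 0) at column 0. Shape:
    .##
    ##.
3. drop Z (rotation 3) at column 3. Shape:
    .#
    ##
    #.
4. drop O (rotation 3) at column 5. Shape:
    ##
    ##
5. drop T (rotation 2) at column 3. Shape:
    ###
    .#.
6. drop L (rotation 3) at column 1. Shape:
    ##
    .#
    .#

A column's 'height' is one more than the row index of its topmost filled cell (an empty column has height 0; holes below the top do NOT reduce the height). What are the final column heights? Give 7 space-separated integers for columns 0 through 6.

Drop 1: I rot2 at col 2 lands with bottom-row=0; cleared 0 line(s) (total 0); column heights now [0 0 1 1 1 1 0], max=1
Drop 2: S rot0 at col 0 lands with bottom-row=0; cleared 0 line(s) (total 0); column heights now [1 2 2 1 1 1 0], max=2
Drop 3: Z rot3 at col 3 lands with bottom-row=1; cleared 0 line(s) (total 0); column heights now [1 2 2 3 4 1 0], max=4
Drop 4: O rot3 at col 5 lands with bottom-row=1; cleared 0 line(s) (total 0); column heights now [1 2 2 3 4 3 3], max=4
Drop 5: T rot2 at col 3 lands with bottom-row=4; cleared 0 line(s) (total 0); column heights now [1 2 2 6 6 6 3], max=6
Drop 6: L rot3 at col 1 lands with bottom-row=2; cleared 0 line(s) (total 0); column heights now [1 5 5 6 6 6 3], max=6

Answer: 1 5 5 6 6 6 3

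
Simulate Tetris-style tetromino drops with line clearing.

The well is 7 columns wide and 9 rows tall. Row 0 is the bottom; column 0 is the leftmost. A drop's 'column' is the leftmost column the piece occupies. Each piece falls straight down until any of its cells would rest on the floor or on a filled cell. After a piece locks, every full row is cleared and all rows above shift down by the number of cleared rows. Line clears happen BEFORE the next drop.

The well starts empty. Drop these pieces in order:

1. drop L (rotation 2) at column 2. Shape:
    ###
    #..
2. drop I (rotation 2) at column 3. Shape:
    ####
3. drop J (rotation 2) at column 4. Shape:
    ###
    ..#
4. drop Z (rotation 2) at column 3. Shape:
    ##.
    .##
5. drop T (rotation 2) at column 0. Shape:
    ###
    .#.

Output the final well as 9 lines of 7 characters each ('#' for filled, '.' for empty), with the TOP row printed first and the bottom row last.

Drop 1: L rot2 at col 2 lands with bottom-row=0; cleared 0 line(s) (total 0); column heights now [0 0 2 2 2 0 0], max=2
Drop 2: I rot2 at col 3 lands with bottom-row=2; cleared 0 line(s) (total 0); column heights now [0 0 2 3 3 3 3], max=3
Drop 3: J rot2 at col 4 lands with bottom-row=3; cleared 0 line(s) (total 0); column heights now [0 0 2 3 5 5 5], max=5
Drop 4: Z rot2 at col 3 lands with bottom-row=5; cleared 0 line(s) (total 0); column heights now [0 0 2 7 7 6 5], max=7
Drop 5: T rot2 at col 0 lands with bottom-row=1; cleared 1 line(s) (total 1); column heights now [0 2 2 6 6 5 4], max=6

Answer: .......
.......
.......
...##..
....##.
....###
......#
.####..
..#....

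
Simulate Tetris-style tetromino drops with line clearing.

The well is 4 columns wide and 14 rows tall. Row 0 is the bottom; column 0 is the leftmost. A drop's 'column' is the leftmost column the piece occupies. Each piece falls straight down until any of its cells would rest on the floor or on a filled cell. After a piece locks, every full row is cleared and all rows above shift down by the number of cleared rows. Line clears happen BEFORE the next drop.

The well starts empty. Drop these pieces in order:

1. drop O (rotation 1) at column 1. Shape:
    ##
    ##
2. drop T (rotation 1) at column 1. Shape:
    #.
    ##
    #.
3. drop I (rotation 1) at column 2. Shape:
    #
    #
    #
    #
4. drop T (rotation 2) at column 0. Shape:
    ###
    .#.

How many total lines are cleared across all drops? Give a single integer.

Answer: 0

Derivation:
Drop 1: O rot1 at col 1 lands with bottom-row=0; cleared 0 line(s) (total 0); column heights now [0 2 2 0], max=2
Drop 2: T rot1 at col 1 lands with bottom-row=2; cleared 0 line(s) (total 0); column heights now [0 5 4 0], max=5
Drop 3: I rot1 at col 2 lands with bottom-row=4; cleared 0 line(s) (total 0); column heights now [0 5 8 0], max=8
Drop 4: T rot2 at col 0 lands with bottom-row=7; cleared 0 line(s) (total 0); column heights now [9 9 9 0], max=9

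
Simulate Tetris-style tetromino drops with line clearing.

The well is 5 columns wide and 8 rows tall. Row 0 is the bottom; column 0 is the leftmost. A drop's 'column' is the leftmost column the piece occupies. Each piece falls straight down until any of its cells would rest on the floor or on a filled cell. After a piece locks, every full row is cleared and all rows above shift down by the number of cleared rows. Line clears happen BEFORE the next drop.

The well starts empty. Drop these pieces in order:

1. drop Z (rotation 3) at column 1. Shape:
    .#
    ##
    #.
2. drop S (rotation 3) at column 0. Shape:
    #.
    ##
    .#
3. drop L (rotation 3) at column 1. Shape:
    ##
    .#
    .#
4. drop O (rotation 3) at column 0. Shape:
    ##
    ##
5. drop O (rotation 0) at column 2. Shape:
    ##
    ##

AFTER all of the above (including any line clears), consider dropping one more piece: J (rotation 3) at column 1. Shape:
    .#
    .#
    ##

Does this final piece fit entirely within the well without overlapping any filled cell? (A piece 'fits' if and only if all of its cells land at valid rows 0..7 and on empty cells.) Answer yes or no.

Drop 1: Z rot3 at col 1 lands with bottom-row=0; cleared 0 line(s) (total 0); column heights now [0 2 3 0 0], max=3
Drop 2: S rot3 at col 0 lands with bottom-row=2; cleared 0 line(s) (total 0); column heights now [5 4 3 0 0], max=5
Drop 3: L rot3 at col 1 lands with bottom-row=3; cleared 0 line(s) (total 0); column heights now [5 6 6 0 0], max=6
Drop 4: O rot3 at col 0 lands with bottom-row=6; cleared 0 line(s) (total 0); column heights now [8 8 6 0 0], max=8
Drop 5: O rot0 at col 2 lands with bottom-row=6; cleared 0 line(s) (total 0); column heights now [8 8 8 8 0], max=8
Test piece J rot3 at col 1 (width 2): heights before test = [8 8 8 8 0]; fits = False

Answer: no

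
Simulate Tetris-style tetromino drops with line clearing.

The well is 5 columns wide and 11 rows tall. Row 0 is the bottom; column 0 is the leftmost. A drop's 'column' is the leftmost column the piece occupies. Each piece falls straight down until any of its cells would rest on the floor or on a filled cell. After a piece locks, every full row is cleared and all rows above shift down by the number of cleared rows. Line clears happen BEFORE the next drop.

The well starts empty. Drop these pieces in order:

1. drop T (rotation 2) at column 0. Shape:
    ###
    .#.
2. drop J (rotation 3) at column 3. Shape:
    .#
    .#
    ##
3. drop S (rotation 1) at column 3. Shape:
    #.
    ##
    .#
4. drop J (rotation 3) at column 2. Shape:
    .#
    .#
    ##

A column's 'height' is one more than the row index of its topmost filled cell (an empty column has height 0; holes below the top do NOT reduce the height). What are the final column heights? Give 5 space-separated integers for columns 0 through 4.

Drop 1: T rot2 at col 0 lands with bottom-row=0; cleared 0 line(s) (total 0); column heights now [2 2 2 0 0], max=2
Drop 2: J rot3 at col 3 lands with bottom-row=0; cleared 0 line(s) (total 0); column heights now [2 2 2 1 3], max=3
Drop 3: S rot1 at col 3 lands with bottom-row=3; cleared 0 line(s) (total 0); column heights now [2 2 2 6 5], max=6
Drop 4: J rot3 at col 2 lands with bottom-row=6; cleared 0 line(s) (total 0); column heights now [2 2 7 9 5], max=9

Answer: 2 2 7 9 5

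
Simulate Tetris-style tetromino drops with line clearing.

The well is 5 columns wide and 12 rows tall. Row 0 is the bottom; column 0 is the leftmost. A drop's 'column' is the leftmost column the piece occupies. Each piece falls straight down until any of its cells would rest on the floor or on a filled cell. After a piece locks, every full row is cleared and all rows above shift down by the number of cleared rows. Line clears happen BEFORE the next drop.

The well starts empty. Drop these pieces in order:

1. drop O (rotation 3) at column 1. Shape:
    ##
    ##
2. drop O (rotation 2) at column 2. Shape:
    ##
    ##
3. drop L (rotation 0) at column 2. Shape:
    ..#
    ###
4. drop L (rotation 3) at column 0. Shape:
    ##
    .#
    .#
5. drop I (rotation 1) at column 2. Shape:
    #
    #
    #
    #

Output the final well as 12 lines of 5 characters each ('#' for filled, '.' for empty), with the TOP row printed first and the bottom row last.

Drop 1: O rot3 at col 1 lands with bottom-row=0; cleared 0 line(s) (total 0); column heights now [0 2 2 0 0], max=2
Drop 2: O rot2 at col 2 lands with bottom-row=2; cleared 0 line(s) (total 0); column heights now [0 2 4 4 0], max=4
Drop 3: L rot0 at col 2 lands with bottom-row=4; cleared 0 line(s) (total 0); column heights now [0 2 5 5 6], max=6
Drop 4: L rot3 at col 0 lands with bottom-row=2; cleared 1 line(s) (total 1); column heights now [0 4 4 4 5], max=5
Drop 5: I rot1 at col 2 lands with bottom-row=4; cleared 0 line(s) (total 1); column heights now [0 4 8 4 5], max=8

Answer: .....
.....
.....
.....
..#..
..#..
..#..
..#.#
.###.
.###.
.##..
.##..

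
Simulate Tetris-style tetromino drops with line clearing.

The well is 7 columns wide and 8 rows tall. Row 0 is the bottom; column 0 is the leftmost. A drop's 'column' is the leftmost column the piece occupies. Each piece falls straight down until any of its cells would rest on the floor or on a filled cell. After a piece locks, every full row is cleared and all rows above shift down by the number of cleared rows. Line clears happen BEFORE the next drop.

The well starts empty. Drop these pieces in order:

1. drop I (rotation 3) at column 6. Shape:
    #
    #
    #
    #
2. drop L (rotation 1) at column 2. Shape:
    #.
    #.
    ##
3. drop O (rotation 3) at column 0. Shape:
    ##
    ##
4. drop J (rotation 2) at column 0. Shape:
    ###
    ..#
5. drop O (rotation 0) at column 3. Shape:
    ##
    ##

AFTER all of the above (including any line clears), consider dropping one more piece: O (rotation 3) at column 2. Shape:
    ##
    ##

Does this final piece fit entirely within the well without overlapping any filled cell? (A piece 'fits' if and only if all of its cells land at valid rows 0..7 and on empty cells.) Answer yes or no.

Answer: yes

Derivation:
Drop 1: I rot3 at col 6 lands with bottom-row=0; cleared 0 line(s) (total 0); column heights now [0 0 0 0 0 0 4], max=4
Drop 2: L rot1 at col 2 lands with bottom-row=0; cleared 0 line(s) (total 0); column heights now [0 0 3 1 0 0 4], max=4
Drop 3: O rot3 at col 0 lands with bottom-row=0; cleared 0 line(s) (total 0); column heights now [2 2 3 1 0 0 4], max=4
Drop 4: J rot2 at col 0 lands with bottom-row=3; cleared 0 line(s) (total 0); column heights now [5 5 5 1 0 0 4], max=5
Drop 5: O rot0 at col 3 lands with bottom-row=1; cleared 0 line(s) (total 0); column heights now [5 5 5 3 3 0 4], max=5
Test piece O rot3 at col 2 (width 2): heights before test = [5 5 5 3 3 0 4]; fits = True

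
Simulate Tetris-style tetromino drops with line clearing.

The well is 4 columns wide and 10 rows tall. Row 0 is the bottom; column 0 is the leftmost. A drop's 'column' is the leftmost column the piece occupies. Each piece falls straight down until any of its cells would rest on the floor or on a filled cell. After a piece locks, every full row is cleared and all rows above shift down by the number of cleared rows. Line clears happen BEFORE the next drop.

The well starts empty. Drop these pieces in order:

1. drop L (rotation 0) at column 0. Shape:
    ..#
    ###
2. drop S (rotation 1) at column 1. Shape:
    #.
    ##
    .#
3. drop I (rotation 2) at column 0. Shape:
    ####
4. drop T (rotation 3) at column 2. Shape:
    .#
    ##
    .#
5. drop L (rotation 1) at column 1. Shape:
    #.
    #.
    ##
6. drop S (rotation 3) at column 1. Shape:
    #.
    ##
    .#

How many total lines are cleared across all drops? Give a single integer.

Answer: 1

Derivation:
Drop 1: L rot0 at col 0 lands with bottom-row=0; cleared 0 line(s) (total 0); column heights now [1 1 2 0], max=2
Drop 2: S rot1 at col 1 lands with bottom-row=2; cleared 0 line(s) (total 0); column heights now [1 5 4 0], max=5
Drop 3: I rot2 at col 0 lands with bottom-row=5; cleared 1 line(s) (total 1); column heights now [1 5 4 0], max=5
Drop 4: T rot3 at col 2 lands with bottom-row=3; cleared 0 line(s) (total 1); column heights now [1 5 5 6], max=6
Drop 5: L rot1 at col 1 lands with bottom-row=5; cleared 0 line(s) (total 1); column heights now [1 8 6 6], max=8
Drop 6: S rot3 at col 1 lands with bottom-row=7; cleared 0 line(s) (total 1); column heights now [1 10 9 6], max=10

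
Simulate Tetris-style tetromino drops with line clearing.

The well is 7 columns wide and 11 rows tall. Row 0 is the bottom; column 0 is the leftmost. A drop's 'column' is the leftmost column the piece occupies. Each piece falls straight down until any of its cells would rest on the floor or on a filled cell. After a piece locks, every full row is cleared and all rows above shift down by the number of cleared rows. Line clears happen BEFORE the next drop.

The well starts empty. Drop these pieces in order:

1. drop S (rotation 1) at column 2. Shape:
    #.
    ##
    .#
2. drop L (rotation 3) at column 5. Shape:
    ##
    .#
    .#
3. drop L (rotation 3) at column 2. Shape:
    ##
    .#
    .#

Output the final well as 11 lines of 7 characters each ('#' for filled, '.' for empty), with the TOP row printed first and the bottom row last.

Drop 1: S rot1 at col 2 lands with bottom-row=0; cleared 0 line(s) (total 0); column heights now [0 0 3 2 0 0 0], max=3
Drop 2: L rot3 at col 5 lands with bottom-row=0; cleared 0 line(s) (total 0); column heights now [0 0 3 2 0 3 3], max=3
Drop 3: L rot3 at col 2 lands with bottom-row=2; cleared 0 line(s) (total 0); column heights now [0 0 5 5 0 3 3], max=5

Answer: .......
.......
.......
.......
.......
.......
..##...
...#...
..##.##
..##..#
...#..#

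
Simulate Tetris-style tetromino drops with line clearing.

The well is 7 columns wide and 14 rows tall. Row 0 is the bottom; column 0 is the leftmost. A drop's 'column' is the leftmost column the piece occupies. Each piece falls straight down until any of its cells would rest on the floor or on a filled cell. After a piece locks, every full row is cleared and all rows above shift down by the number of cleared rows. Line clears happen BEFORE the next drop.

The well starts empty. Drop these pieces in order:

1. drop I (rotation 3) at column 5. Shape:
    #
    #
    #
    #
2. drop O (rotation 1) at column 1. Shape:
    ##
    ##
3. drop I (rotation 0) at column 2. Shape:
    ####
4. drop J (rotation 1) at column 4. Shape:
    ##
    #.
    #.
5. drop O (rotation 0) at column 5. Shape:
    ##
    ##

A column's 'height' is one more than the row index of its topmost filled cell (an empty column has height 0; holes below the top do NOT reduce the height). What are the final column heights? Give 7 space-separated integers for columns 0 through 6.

Drop 1: I rot3 at col 5 lands with bottom-row=0; cleared 0 line(s) (total 0); column heights now [0 0 0 0 0 4 0], max=4
Drop 2: O rot1 at col 1 lands with bottom-row=0; cleared 0 line(s) (total 0); column heights now [0 2 2 0 0 4 0], max=4
Drop 3: I rot0 at col 2 lands with bottom-row=4; cleared 0 line(s) (total 0); column heights now [0 2 5 5 5 5 0], max=5
Drop 4: J rot1 at col 4 lands with bottom-row=5; cleared 0 line(s) (total 0); column heights now [0 2 5 5 8 8 0], max=8
Drop 5: O rot0 at col 5 lands with bottom-row=8; cleared 0 line(s) (total 0); column heights now [0 2 5 5 8 10 10], max=10

Answer: 0 2 5 5 8 10 10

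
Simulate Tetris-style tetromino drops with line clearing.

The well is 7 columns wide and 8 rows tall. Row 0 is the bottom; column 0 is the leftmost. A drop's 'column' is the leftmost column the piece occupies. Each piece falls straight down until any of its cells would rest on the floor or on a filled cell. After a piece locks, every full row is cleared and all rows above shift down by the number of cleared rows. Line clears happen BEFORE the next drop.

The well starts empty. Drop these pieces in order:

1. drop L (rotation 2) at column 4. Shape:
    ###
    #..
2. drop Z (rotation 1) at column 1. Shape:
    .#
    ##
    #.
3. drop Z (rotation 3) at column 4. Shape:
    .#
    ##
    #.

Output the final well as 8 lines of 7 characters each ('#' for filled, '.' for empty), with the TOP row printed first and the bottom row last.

Answer: .......
.......
.......
.....#.
....##.
..#.#..
.##.###
.#..#..

Derivation:
Drop 1: L rot2 at col 4 lands with bottom-row=0; cleared 0 line(s) (total 0); column heights now [0 0 0 0 2 2 2], max=2
Drop 2: Z rot1 at col 1 lands with bottom-row=0; cleared 0 line(s) (total 0); column heights now [0 2 3 0 2 2 2], max=3
Drop 3: Z rot3 at col 4 lands with bottom-row=2; cleared 0 line(s) (total 0); column heights now [0 2 3 0 4 5 2], max=5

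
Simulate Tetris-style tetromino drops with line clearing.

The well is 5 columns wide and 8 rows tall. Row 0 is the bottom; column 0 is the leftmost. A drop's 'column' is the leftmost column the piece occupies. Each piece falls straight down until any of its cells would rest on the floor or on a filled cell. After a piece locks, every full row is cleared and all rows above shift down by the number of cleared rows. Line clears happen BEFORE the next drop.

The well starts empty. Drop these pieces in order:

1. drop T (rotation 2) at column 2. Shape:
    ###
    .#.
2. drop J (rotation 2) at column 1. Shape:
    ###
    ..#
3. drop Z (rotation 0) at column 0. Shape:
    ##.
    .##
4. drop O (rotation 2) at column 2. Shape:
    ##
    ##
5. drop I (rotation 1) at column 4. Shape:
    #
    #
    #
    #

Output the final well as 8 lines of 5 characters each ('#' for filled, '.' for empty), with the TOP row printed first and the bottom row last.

Drop 1: T rot2 at col 2 lands with bottom-row=0; cleared 0 line(s) (total 0); column heights now [0 0 2 2 2], max=2
Drop 2: J rot2 at col 1 lands with bottom-row=2; cleared 0 line(s) (total 0); column heights now [0 4 4 4 2], max=4
Drop 3: Z rot0 at col 0 lands with bottom-row=4; cleared 0 line(s) (total 0); column heights now [6 6 5 4 2], max=6
Drop 4: O rot2 at col 2 lands with bottom-row=5; cleared 0 line(s) (total 0); column heights now [6 6 7 7 2], max=7
Drop 5: I rot1 at col 4 lands with bottom-row=2; cleared 1 line(s) (total 1); column heights now [0 5 6 6 5], max=6

Answer: .....
.....
..##.
.##.#
.####
...##
..###
...#.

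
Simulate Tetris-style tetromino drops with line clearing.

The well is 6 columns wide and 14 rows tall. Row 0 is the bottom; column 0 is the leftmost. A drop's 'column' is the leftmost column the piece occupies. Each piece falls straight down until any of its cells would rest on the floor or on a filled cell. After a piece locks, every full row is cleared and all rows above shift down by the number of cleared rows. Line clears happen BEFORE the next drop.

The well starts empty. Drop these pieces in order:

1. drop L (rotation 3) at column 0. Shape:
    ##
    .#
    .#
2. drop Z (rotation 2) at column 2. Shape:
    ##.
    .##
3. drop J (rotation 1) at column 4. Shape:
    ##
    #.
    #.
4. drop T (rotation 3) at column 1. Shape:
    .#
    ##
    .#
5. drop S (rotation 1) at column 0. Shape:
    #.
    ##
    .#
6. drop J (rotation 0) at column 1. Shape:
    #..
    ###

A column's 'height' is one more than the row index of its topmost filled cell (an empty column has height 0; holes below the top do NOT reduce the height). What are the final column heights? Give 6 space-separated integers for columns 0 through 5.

Answer: 7 8 7 7 4 4

Derivation:
Drop 1: L rot3 at col 0 lands with bottom-row=0; cleared 0 line(s) (total 0); column heights now [3 3 0 0 0 0], max=3
Drop 2: Z rot2 at col 2 lands with bottom-row=0; cleared 0 line(s) (total 0); column heights now [3 3 2 2 1 0], max=3
Drop 3: J rot1 at col 4 lands with bottom-row=1; cleared 0 line(s) (total 0); column heights now [3 3 2 2 4 4], max=4
Drop 4: T rot3 at col 1 lands with bottom-row=2; cleared 0 line(s) (total 0); column heights now [3 4 5 2 4 4], max=5
Drop 5: S rot1 at col 0 lands with bottom-row=4; cleared 0 line(s) (total 0); column heights now [7 6 5 2 4 4], max=7
Drop 6: J rot0 at col 1 lands with bottom-row=6; cleared 0 line(s) (total 0); column heights now [7 8 7 7 4 4], max=8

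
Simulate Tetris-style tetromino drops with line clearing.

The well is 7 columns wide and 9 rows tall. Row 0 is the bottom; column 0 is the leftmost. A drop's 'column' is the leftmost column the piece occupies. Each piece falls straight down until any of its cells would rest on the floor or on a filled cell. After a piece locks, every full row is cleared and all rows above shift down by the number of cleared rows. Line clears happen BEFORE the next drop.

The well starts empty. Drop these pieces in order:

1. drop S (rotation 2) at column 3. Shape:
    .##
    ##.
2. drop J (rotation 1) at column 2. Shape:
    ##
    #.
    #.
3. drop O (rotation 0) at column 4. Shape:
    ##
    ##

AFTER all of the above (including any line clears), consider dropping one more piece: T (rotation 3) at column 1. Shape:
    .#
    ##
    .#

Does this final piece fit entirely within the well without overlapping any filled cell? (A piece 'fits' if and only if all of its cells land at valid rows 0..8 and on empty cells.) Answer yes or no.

Answer: yes

Derivation:
Drop 1: S rot2 at col 3 lands with bottom-row=0; cleared 0 line(s) (total 0); column heights now [0 0 0 1 2 2 0], max=2
Drop 2: J rot1 at col 2 lands with bottom-row=0; cleared 0 line(s) (total 0); column heights now [0 0 3 3 2 2 0], max=3
Drop 3: O rot0 at col 4 lands with bottom-row=2; cleared 0 line(s) (total 0); column heights now [0 0 3 3 4 4 0], max=4
Test piece T rot3 at col 1 (width 2): heights before test = [0 0 3 3 4 4 0]; fits = True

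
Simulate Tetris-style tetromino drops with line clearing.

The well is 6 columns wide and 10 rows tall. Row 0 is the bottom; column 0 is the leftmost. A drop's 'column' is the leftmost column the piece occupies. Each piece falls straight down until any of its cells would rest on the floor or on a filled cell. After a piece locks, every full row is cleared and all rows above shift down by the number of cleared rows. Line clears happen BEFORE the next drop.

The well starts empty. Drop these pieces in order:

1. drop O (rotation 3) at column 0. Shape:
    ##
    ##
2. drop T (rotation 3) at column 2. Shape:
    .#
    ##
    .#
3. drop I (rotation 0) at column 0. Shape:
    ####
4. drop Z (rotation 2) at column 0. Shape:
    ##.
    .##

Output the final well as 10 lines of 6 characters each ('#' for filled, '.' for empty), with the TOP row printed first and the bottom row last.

Answer: ......
......
......
......
##....
.##...
####..
...#..
####..
##.#..

Derivation:
Drop 1: O rot3 at col 0 lands with bottom-row=0; cleared 0 line(s) (total 0); column heights now [2 2 0 0 0 0], max=2
Drop 2: T rot3 at col 2 lands with bottom-row=0; cleared 0 line(s) (total 0); column heights now [2 2 2 3 0 0], max=3
Drop 3: I rot0 at col 0 lands with bottom-row=3; cleared 0 line(s) (total 0); column heights now [4 4 4 4 0 0], max=4
Drop 4: Z rot2 at col 0 lands with bottom-row=4; cleared 0 line(s) (total 0); column heights now [6 6 5 4 0 0], max=6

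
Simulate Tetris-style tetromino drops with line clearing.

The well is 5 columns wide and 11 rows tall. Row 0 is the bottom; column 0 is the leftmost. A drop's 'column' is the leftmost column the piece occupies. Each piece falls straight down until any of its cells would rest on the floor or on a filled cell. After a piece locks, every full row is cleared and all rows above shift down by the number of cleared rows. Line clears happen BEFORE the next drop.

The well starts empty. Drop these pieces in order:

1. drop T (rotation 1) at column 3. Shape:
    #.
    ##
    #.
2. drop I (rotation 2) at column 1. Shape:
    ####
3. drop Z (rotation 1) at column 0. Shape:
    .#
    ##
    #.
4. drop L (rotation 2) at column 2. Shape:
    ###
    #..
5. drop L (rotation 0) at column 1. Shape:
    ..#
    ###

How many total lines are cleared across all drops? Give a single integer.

Drop 1: T rot1 at col 3 lands with bottom-row=0; cleared 0 line(s) (total 0); column heights now [0 0 0 3 2], max=3
Drop 2: I rot2 at col 1 lands with bottom-row=3; cleared 0 line(s) (total 0); column heights now [0 4 4 4 4], max=4
Drop 3: Z rot1 at col 0 lands with bottom-row=3; cleared 1 line(s) (total 1); column heights now [4 5 0 3 2], max=5
Drop 4: L rot2 at col 2 lands with bottom-row=2; cleared 1 line(s) (total 2); column heights now [0 4 3 3 2], max=4
Drop 5: L rot0 at col 1 lands with bottom-row=4; cleared 0 line(s) (total 2); column heights now [0 5 5 6 2], max=6

Answer: 2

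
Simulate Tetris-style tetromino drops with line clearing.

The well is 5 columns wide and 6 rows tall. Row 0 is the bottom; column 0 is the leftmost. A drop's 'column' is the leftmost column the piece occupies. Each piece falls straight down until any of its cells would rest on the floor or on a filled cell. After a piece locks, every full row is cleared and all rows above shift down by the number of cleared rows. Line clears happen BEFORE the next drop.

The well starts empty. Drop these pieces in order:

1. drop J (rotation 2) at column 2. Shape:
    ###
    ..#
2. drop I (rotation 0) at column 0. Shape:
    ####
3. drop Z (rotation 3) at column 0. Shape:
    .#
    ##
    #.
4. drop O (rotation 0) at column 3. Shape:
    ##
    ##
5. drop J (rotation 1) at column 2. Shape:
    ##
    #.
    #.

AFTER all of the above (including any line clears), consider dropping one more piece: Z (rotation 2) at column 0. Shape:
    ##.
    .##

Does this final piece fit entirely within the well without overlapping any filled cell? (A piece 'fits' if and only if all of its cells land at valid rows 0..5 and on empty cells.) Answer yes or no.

Answer: no

Derivation:
Drop 1: J rot2 at col 2 lands with bottom-row=0; cleared 0 line(s) (total 0); column heights now [0 0 2 2 2], max=2
Drop 2: I rot0 at col 0 lands with bottom-row=2; cleared 0 line(s) (total 0); column heights now [3 3 3 3 2], max=3
Drop 3: Z rot3 at col 0 lands with bottom-row=3; cleared 0 line(s) (total 0); column heights now [5 6 3 3 2], max=6
Drop 4: O rot0 at col 3 lands with bottom-row=3; cleared 0 line(s) (total 0); column heights now [5 6 3 5 5], max=6
Drop 5: J rot1 at col 2 lands with bottom-row=3; cleared 1 line(s) (total 1); column heights now [4 5 5 5 4], max=5
Test piece Z rot2 at col 0 (width 3): heights before test = [4 5 5 5 4]; fits = False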